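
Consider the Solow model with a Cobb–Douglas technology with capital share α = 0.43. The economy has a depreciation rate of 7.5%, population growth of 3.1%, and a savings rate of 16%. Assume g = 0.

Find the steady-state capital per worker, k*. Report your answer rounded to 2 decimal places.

k* = 2.06

Steady state requires s·f(k) = (n + δ)·k, i.e. s·k^α = (n + δ)·k.
Dividing both sides by k: k^(1−α) = s / (n + δ).
k^0.57 = 0.16 / (0.031 + 0.075) = 0.16 / 0.106 = 1.5094
k* = 1.5094^(1/0.57) ≈ 2.0592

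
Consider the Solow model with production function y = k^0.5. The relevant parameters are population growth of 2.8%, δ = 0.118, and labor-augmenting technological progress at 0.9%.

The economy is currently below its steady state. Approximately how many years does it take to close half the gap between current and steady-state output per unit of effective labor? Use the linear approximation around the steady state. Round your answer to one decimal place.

Near the steady state the convergence rate is λ = (1 − α)(n + g + δ).
λ = (1 − 0.5) × 0.155 = 0.5 × 0.155 = 0.0775
Half-life = ln 2 / λ = 0.6931 / 0.0775 ≈ 8.94 years

half-life ≈ 8.9 years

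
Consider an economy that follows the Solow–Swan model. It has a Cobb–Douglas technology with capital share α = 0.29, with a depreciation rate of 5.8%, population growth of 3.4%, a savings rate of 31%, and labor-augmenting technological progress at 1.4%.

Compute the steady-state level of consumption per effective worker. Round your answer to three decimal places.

c* ≈ 1.070

At the steady state, Δk = 0, so s·k^α = (n + g + δ)·k.
Rearranging, k^(1−α) = s / (n + g + δ).
k^0.71 = 0.31 / (0.034 + 0.014 + 0.058) = 0.31 / 0.106 = 2.9245
k* = 2.9245^(1/0.71) ≈ 4.5333
y* = (k*)^α = 4.5333^0.29 ≈ 1.5501
c* = (1 − s)·y* = (1 − 0.31) × 1.5501 ≈ 1.0696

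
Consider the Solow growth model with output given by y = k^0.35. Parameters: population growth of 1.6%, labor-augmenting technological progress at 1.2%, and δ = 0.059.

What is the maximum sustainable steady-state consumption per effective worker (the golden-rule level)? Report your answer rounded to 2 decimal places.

c_gold ≈ 1.38

At the golden rule, f'(k) = n + g + δ, so α·k^(α−1) = n + g + δ and k_gold = (α/(n + g + δ))^(1/(1−α)).
k_gold = (0.35/0.087)^(1/0.65) = 4.0230^1.5385 ≈ 8.5133
c_gold = f(k_gold) − (n + g + δ)·k_gold = 2.1161 − 0.087×8.5133 ≈ 1.3754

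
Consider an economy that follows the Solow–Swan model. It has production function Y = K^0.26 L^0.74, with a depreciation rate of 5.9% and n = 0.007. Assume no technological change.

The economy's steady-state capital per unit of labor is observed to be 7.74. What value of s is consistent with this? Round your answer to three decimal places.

In steady state, investment equals break-even investment: s·k^α = (n + δ)·k.
So s / (n + δ) = (k*)^(1−α) = 7.74^0.74 = 4.5464.
Therefore s = 4.5464 × (n + δ) = 4.5464 × 0.066 = 0.3001.

s ≈ 0.300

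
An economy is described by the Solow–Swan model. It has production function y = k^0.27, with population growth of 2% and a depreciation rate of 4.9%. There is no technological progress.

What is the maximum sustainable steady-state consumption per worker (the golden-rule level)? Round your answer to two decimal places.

c_gold ≈ 1.21

At the golden rule, f'(k) = n + δ, so α·k^(α−1) = n + δ and k_gold = (α/(n + δ))^(1/(1−α)).
k_gold = (0.27/0.069)^(1/0.73) = 3.9130^1.3699 ≈ 6.4816
c_gold = f(k_gold) − (n + δ)·k_gold = 1.6564 − 0.069×6.4816 ≈ 1.2092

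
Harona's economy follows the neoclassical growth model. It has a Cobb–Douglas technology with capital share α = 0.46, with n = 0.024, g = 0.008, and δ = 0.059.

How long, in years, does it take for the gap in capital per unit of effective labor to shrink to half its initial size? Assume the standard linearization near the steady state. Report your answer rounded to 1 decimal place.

t_½ ≈ 14.1 years

Near the steady state the convergence rate is λ = (1 − α)(n + g + δ).
λ = (1 − 0.46) × 0.091 = 0.54 × 0.091 = 0.04914
Half-life = ln 2 / λ = 0.6931 / 0.04914 ≈ 14.10 years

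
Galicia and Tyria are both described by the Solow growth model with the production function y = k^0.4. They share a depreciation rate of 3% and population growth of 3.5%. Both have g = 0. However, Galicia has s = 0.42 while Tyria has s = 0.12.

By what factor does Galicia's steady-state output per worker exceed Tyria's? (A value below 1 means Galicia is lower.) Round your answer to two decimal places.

ratio ≈ 2.31

Steady-state y* = [s/(n + δ)]^(α/(1−α)), so the ratio is [ (s_G/(n + δ)_G) / (s_T/(n + δ)_T) ]^0.6667.
s_G/(n + δ)_G = 0.42/0.065 = 6.4615; s_T/(n + δ)_T = 0.12/0.065 = 1.8462.
Ratio = (6.4615/1.8462)^0.6667 = 3.4999^0.6667 ≈ 2.3053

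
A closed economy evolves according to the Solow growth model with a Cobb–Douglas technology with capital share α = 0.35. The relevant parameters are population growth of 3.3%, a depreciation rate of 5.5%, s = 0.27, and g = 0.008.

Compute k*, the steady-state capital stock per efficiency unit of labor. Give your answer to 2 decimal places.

k* = 4.91

Steady state requires s·f(k) = (n + g + δ)·k, i.e. s·k^α = (n + g + δ)·k.
Dividing both sides by k: k^(1−α) = s / (n + g + δ).
k^0.65 = 0.27 / (0.033 + 0.008 + 0.055) = 0.27 / 0.096 = 2.8125
k* = 2.8125^(1/0.65) ≈ 4.9081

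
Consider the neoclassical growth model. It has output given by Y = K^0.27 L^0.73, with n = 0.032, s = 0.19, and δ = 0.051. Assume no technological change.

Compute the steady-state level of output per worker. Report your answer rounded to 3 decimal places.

y* = 1.358

In steady state, investment equals break-even investment: s·k^α = (n + δ)·k.
Rearranging, k^(1−α) = s / (n + δ).
k^0.73 = 0.19 / (0.032 + 0.051) = 0.19 / 0.083 = 2.2892
k* = 2.2892^(1/0.73) ≈ 3.1097
y* = (k*)^α = 3.1097^0.27 ≈ 1.3584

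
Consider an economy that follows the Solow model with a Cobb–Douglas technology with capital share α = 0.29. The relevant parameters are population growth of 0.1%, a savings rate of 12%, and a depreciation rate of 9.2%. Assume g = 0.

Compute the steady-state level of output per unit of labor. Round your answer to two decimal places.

In steady state, investment equals break-even investment: s·k^α = (n + δ)·k.
Rearranging, k^(1−α) = s / (n + δ).
k^0.71 = 0.12 / (0.001 + 0.092) = 0.12 / 0.093 = 1.2903
k* = 1.2903^(1/0.71) ≈ 1.4319
y* = (k*)^α = 1.4319^0.29 ≈ 1.1097

y* = 1.11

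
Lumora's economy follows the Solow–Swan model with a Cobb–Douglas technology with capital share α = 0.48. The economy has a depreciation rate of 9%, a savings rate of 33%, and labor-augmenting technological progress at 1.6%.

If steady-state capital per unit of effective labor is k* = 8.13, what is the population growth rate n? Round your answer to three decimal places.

Steady state requires s·f(k) = (n + g + δ)·k, i.e. s·k^α = (n + g + δ)·k.
So s / (n + g + δ) = (k*)^(1−α) = 8.13^0.52 = 2.9734.
Therefore n + g + δ = s / 2.9734 = 0.33 / 2.9734 = 0.1110, so n = 0.1110 − 0.106 = 0.0050.

n ≈ 0.005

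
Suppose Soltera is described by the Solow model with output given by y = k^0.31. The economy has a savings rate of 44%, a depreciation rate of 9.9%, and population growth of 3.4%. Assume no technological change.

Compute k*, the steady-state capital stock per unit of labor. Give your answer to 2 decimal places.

In steady state, investment equals break-even investment: s·k^α = (n + δ)·k.
Dividing both sides by k: k^(1−α) = s / (n + δ).
k^0.69 = 0.44 / (0.034 + 0.099) = 0.44 / 0.133 = 3.3083
k* = 3.3083^(1/0.69) ≈ 5.6631

k* ≈ 5.66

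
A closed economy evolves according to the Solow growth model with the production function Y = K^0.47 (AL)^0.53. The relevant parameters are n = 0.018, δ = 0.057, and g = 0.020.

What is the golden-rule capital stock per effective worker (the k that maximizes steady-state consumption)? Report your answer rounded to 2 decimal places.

The golden rule sets f'(k) = n + g + δ, i.e. α·k^(α−1) = n + g + δ.
So k^(1−α) = α / (n + g + δ) = 0.47 / 0.095 = 4.9474.
k_gold = 4.9474^(1/0.53) ≈ 20.4242

k_gold ≈ 20.42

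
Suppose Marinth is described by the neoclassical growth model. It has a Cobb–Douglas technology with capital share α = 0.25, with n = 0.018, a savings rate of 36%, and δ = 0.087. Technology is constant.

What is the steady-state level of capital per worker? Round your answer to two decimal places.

k* ≈ 5.17

At the steady state, Δk = 0, so s·k^α = (n + δ)·k.
Rearranging, k^(1−α) = s / (n + δ).
k^0.75 = 0.36 / (0.018 + 0.087) = 0.36 / 0.105 = 3.4286
k* = 3.4286^(1/0.75) ≈ 5.1700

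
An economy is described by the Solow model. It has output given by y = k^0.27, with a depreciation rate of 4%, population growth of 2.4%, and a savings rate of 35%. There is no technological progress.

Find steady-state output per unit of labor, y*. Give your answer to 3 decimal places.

In steady state, investment equals break-even investment: s·k^α = (n + δ)·k.
Dividing both sides by k: k^(1−α) = s / (n + δ).
k^0.73 = 0.35 / (0.024 + 0.040) = 0.35 / 0.064 = 5.4688
k* = 5.4688^(1/0.73) ≈ 10.2521
y* = (k*)^α = 10.2521^0.27 ≈ 1.8746

y* ≈ 1.875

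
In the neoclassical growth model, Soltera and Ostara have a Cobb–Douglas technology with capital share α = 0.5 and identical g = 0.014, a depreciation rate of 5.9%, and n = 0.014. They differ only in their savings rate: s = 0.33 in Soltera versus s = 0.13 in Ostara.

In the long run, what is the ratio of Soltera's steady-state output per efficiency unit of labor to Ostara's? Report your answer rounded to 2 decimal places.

Steady-state y* = [s/(n + g + δ)]^(α/(1−α)), so the ratio is [ (s_S/(n + g + δ)_S) / (s_O/(n + g + δ)_O) ]^1.
s_S/(n + g + δ)_S = 0.33/0.087 = 3.7931; s_O/(n + g + δ)_O = 0.13/0.087 = 1.4943.
Ratio = (3.7931/1.4943)^1 = 2.5384^1 ≈ 2.5384

y*_S / y*_O ≈ 2.54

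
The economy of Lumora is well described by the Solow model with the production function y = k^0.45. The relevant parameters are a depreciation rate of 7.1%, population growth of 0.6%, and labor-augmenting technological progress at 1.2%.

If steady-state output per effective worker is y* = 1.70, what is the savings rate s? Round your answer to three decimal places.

Steady state requires s·f(k) = (n + g + δ)·k, i.e. s·k^α = (n + g + δ)·k.
Since y* = [s/(n + g + δ)]^(α/(1−α)), we have s/(n + g + δ) = (y*)^((1−α)/α) = 1.70^1.2222 = 1.9127.
Therefore s = 1.9127 × (n + g + δ) = 1.9127 × 0.089 = 0.1702.

s ≈ 0.170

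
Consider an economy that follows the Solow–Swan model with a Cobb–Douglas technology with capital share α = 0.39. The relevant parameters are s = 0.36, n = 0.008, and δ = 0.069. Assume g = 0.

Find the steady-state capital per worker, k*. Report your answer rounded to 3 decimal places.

k* ≈ 12.533

In steady state, investment equals break-even investment: s·k^α = (n + δ)·k.
Rearranging, k^(1−α) = s / (n + δ).
k^0.61 = 0.36 / (0.008 + 0.069) = 0.36 / 0.077 = 4.6753
k* = 4.6753^(1/0.61) ≈ 12.5328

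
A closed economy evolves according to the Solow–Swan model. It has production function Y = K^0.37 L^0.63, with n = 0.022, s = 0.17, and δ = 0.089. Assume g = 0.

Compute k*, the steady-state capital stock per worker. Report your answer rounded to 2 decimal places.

At the steady state, Δk = 0, so s·k^α = (n + δ)·k.
Dividing both sides by k: k^(1−α) = s / (n + δ).
k^0.63 = 0.17 / (0.022 + 0.089) = 0.17 / 0.111 = 1.5315
k* = 1.5315^(1/0.63) ≈ 1.9671

k* = 1.97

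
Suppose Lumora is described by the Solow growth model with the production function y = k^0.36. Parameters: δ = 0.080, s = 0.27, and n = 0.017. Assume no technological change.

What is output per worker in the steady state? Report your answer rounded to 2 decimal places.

At the steady state, Δk = 0, so s·k^α = (n + δ)·k.
Rearranging, k^(1−α) = s / (n + δ).
k^0.64 = 0.27 / (0.017 + 0.080) = 0.27 / 0.097 = 2.7835
k* = 2.7835^(1/0.64) ≈ 4.9508
y* = (k*)^α = 4.9508^0.36 ≈ 1.7786

y* ≈ 1.78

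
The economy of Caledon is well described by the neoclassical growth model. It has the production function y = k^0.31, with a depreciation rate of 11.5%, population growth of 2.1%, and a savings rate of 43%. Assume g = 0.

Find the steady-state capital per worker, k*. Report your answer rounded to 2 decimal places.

k* = 5.30

In steady state, investment equals break-even investment: s·k^α = (n + δ)·k.
Rearranging, k^(1−α) = s / (n + δ).
k^0.69 = 0.43 / (0.021 + 0.115) = 0.43 / 0.136 = 3.1618
k* = 3.1618^(1/0.69) ≈ 5.3033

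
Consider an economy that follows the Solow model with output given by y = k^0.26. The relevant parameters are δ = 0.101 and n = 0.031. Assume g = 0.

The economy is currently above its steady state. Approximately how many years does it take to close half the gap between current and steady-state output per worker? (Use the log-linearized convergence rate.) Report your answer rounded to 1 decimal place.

Near the steady state the convergence rate is λ = (1 − α)(n + δ).
λ = (1 − 0.26) × 0.132 = 0.74 × 0.132 = 0.09768
Half-life = ln 2 / λ = 0.6931 / 0.09768 ≈ 7.10 years

t_½ ≈ 7.1 years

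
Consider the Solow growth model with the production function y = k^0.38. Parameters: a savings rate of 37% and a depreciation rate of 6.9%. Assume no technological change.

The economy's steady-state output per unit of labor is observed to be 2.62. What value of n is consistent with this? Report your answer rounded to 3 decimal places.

n ≈ 0.008

At the steady state, Δk = 0, so s·k^α = (n + δ)·k.
Since y* = [s/(n + δ)]^(α/(1−α)), we have s/(n + δ) = (y*)^((1−α)/α) = 2.62^1.6316 = 4.8139.
Therefore n + δ = s / 4.8139 = 0.37 / 4.8139 = 0.0769, so n = 0.0769 − 0.069 = 0.0079.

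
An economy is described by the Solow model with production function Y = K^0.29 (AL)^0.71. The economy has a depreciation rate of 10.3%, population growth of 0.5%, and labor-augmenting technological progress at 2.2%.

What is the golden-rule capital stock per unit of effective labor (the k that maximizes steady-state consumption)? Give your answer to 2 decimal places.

The golden rule sets f'(k) = n + g + δ, i.e. α·k^(α−1) = n + g + δ.
So k^(1−α) = α / (n + g + δ) = 0.29 / 0.130 = 2.2308.
k_gold = 2.2308^(1/0.71) ≈ 3.0959

k_gold ≈ 3.10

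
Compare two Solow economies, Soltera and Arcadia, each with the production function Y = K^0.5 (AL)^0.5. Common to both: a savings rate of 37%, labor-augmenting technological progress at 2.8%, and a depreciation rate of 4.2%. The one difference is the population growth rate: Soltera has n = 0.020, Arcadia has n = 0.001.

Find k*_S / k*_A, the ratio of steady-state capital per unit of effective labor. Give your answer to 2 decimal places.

k*_S / k*_A ≈ 0.62

Steady-state k* = [s/(n + g + δ)]^(1/(1−α)), so the ratio is [ (s_S/(n + g + δ)_S) / (s_A/(n + g + δ)_A) ]^2.
s_S/(n + g + δ)_S = 0.37/0.090 = 4.1111; s_A/(n + g + δ)_A = 0.37/0.071 = 5.2113.
Ratio = (4.1111/5.2113)^2 = 0.7889^2 ≈ 0.6224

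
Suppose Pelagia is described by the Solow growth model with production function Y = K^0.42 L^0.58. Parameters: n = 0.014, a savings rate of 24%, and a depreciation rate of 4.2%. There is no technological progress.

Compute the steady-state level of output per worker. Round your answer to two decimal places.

y* ≈ 2.87

In steady state, investment equals break-even investment: s·k^α = (n + δ)·k.
Dividing both sides by k: k^(1−α) = s / (n + δ).
k^0.58 = 0.24 / (0.014 + 0.042) = 0.24 / 0.056 = 4.2857
k* = 4.2857^(1/0.58) ≈ 12.2940
y* = (k*)^α = 12.2940^0.42 ≈ 2.8686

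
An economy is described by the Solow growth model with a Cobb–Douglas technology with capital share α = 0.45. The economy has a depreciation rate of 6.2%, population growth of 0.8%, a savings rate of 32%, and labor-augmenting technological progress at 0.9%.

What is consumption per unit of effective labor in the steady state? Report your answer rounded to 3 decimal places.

Steady state requires s·f(k) = (n + g + δ)·k, i.e. s·k^α = (n + g + δ)·k.
Dividing both sides by k: k^(1−α) = s / (n + g + δ).
k^0.55 = 0.32 / (0.008 + 0.009 + 0.062) = 0.32 / 0.079 = 4.0506
k* = 4.0506^(1/0.55) ≈ 12.7227
y* = (k*)^α = 12.7227^0.45 ≈ 3.1409
c* = (1 − s)·y* = (1 − 0.32) × 3.1409 ≈ 2.1358

c* = 2.136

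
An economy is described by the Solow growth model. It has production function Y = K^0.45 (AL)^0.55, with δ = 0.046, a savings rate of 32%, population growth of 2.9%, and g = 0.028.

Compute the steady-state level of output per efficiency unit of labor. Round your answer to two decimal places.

y* = 2.53

Steady state requires s·f(k) = (n + g + δ)·k, i.e. s·k^α = (n + g + δ)·k.
Rearranging, k^(1−α) = s / (n + g + δ).
k^0.55 = 0.32 / (0.029 + 0.028 + 0.046) = 0.32 / 0.103 = 3.1068
k* = 3.1068^(1/0.55) ≈ 7.8544
y* = (k*)^α = 7.8544^0.45 ≈ 2.5281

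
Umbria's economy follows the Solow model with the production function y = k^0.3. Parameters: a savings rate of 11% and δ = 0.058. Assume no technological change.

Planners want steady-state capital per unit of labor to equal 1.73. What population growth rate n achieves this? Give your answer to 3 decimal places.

Steady state requires s·f(k) = (n + δ)·k, i.e. s·k^α = (n + δ)·k.
So s / (n + δ) = (k*)^(1−α) = 1.73^0.7 = 1.4677.
Therefore n + δ = s / 1.4677 = 0.11 / 1.4677 = 0.0749, so n = 0.0749 − 0.058 = 0.0169.

n ≈ 0.017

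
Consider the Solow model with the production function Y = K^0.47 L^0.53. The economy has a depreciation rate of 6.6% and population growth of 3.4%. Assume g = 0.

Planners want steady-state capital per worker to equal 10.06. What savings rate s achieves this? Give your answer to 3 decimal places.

At the steady state, Δk = 0, so s·k^α = (n + δ)·k.
So s / (n + δ) = (k*)^(1−α) = 10.06^0.53 = 3.3992.
Therefore s = 3.3992 × (n + δ) = 3.3992 × 0.100 = 0.3399.

s ≈ 0.340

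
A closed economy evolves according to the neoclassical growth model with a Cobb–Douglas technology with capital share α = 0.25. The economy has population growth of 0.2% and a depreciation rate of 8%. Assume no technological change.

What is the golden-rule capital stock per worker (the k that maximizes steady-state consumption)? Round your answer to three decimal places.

k_gold ≈ 4.421

The golden rule sets f'(k) = n + δ, i.e. α·k^(α−1) = n + δ.
So k^(1−α) = α / (n + δ) = 0.25 / 0.082 = 3.0488.
k_gold = 3.0488^(1/0.75) ≈ 4.4208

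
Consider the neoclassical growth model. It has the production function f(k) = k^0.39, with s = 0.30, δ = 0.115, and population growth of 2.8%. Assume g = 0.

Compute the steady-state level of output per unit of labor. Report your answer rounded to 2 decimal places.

y* ≈ 1.61

Steady state requires s·f(k) = (n + δ)·k, i.e. s·k^α = (n + δ)·k.
Dividing both sides by k: k^(1−α) = s / (n + δ).
k^0.61 = 0.30 / (0.028 + 0.115) = 0.30 / 0.143 = 2.0979
k* = 2.0979^(1/0.61) ≈ 3.3691
y* = (k*)^α = 3.3691^0.39 ≈ 1.6059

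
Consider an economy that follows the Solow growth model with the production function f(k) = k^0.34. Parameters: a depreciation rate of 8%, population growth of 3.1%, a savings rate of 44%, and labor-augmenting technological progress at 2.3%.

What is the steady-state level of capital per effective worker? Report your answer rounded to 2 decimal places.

k* = 6.06

Steady state requires s·f(k) = (n + g + δ)·k, i.e. s·k^α = (n + g + δ)·k.
Dividing both sides by k: k^(1−α) = s / (n + g + δ).
k^0.66 = 0.44 / (0.031 + 0.023 + 0.080) = 0.44 / 0.134 = 3.2836
k* = 3.2836^(1/0.66) ≈ 6.0583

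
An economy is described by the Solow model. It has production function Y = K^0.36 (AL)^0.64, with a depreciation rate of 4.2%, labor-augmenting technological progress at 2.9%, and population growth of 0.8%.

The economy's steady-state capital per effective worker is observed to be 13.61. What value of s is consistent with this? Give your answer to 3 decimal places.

Steady state requires s·f(k) = (n + g + δ)·k, i.e. s·k^α = (n + g + δ)·k.
So s / (n + g + δ) = (k*)^(1−α) = 13.61^0.64 = 5.3170.
Therefore s = 5.3170 × (n + g + δ) = 5.3170 × 0.079 = 0.4200.

s ≈ 0.420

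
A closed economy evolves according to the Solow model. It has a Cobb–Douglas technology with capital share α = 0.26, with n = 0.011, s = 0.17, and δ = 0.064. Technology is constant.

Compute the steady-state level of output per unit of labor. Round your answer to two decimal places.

y* = 1.33

Steady state requires s·f(k) = (n + δ)·k, i.e. s·k^α = (n + δ)·k.
Rearranging, k^(1−α) = s / (n + δ).
k^0.74 = 0.17 / (0.011 + 0.064) = 0.17 / 0.075 = 2.2667
k* = 2.2667^(1/0.74) ≈ 3.0218
y* = (k*)^α = 3.0218^0.26 ≈ 1.3331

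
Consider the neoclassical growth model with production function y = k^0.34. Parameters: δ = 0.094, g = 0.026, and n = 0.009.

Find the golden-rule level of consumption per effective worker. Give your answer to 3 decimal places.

c_gold ≈ 1.087

At the golden rule, f'(k) = n + g + δ, so α·k^(α−1) = n + g + δ and k_gold = (α/(n + g + δ))^(1/(1−α)).
k_gold = (0.34/0.129)^(1/0.66) = 2.6357^1.5152 ≈ 4.3425
c_gold = f(k_gold) − (n + g + δ)·k_gold = 1.6475 − 0.129×4.3425 ≈ 1.0873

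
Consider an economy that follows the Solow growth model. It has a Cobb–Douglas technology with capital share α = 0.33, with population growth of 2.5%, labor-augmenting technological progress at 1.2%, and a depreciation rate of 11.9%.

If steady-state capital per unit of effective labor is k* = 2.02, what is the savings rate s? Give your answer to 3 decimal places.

s ≈ 0.250

At the steady state, Δk = 0, so s·k^α = (n + g + δ)·k.
So s / (n + g + δ) = (k*)^(1−α) = 2.02^0.67 = 1.6017.
Therefore s = 1.6017 × (n + g + δ) = 1.6017 × 0.156 = 0.2499.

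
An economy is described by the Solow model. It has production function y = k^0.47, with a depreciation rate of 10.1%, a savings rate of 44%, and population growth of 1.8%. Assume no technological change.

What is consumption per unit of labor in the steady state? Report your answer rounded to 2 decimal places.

At the steady state, Δk = 0, so s·k^α = (n + δ)·k.
Rearranging, k^(1−α) = s / (n + δ).
k^0.53 = 0.44 / (0.018 + 0.101) = 0.44 / 0.119 = 3.6975
k* = 3.6975^(1/0.53) ≈ 11.7903
y* = (k*)^α = 11.7903^0.47 ≈ 3.1887
c* = (1 − s)·y* = (1 − 0.44) × 3.1887 ≈ 1.7857

c* ≈ 1.79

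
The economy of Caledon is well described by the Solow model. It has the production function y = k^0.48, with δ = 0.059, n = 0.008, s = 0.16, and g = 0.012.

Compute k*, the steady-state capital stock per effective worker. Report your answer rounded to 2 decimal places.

k* = 3.89

At the steady state, Δk = 0, so s·k^α = (n + g + δ)·k.
Rearranging, k^(1−α) = s / (n + g + δ).
k^0.52 = 0.16 / (0.008 + 0.012 + 0.059) = 0.16 / 0.079 = 2.0253
k* = 2.0253^(1/0.52) ≈ 3.8851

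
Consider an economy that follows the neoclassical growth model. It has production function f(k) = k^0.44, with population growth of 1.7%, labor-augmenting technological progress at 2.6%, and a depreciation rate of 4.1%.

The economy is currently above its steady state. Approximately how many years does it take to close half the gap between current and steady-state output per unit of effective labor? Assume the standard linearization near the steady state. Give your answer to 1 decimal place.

about 14.7 years

Near the steady state the convergence rate is λ = (1 − α)(n + g + δ).
λ = (1 − 0.44) × 0.084 = 0.56 × 0.084 = 0.04704
Half-life = ln 2 / λ = 0.6931 / 0.04704 ≈ 14.73 years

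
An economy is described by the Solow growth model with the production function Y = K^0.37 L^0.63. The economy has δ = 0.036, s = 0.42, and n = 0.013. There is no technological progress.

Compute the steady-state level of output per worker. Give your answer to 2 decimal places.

y* ≈ 3.53

At the steady state, Δk = 0, so s·k^α = (n + δ)·k.
Dividing both sides by k: k^(1−α) = s / (n + δ).
k^0.63 = 0.42 / (0.013 + 0.036) = 0.42 / 0.049 = 8.5714
k* = 8.5714^(1/0.63) ≈ 30.2715
y* = (k*)^α = 30.2715^0.37 ≈ 3.5317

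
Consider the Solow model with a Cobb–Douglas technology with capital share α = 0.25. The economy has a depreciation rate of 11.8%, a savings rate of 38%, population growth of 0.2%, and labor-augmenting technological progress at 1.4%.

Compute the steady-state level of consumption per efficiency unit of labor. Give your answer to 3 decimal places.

c* = 0.878

In steady state, investment equals break-even investment: s·k^α = (n + g + δ)·k.
Dividing both sides by k: k^(1−α) = s / (n + g + δ).
k^0.75 = 0.38 / (0.002 + 0.014 + 0.118) = 0.38 / 0.134 = 2.8358
k* = 2.8358^(1/0.75) ≈ 4.0139
y* = (k*)^α = 4.0139^0.25 ≈ 1.4154
c* = (1 − s)·y* = (1 − 0.38) × 1.4154 ≈ 0.8775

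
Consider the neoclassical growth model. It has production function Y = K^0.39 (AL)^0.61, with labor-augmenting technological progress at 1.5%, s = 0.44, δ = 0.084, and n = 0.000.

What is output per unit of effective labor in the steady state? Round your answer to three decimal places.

At the steady state, Δk = 0, so s·k^α = (n + g + δ)·k.
Dividing both sides by k: k^(1−α) = s / (n + g + δ).
k^0.61 = 0.44 / (0.000 + 0.015 + 0.084) = 0.44 / 0.099 = 4.4444
k* = 4.4444^(1/0.61) ≈ 11.5342
y* = (k*)^α = 11.5342^0.39 ≈ 2.5952

y* = 2.595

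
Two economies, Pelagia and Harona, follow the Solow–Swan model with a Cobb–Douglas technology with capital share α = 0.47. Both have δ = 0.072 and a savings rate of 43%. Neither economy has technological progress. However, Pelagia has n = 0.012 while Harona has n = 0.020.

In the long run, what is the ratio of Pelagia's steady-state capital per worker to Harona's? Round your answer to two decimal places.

ratio ≈ 1.19

Steady-state k* = [s/(n + δ)]^(1/(1−α)), so the ratio is [ (s_P/(n + δ)_P) / (s_H/(n + δ)_H) ]^1.8868.
s_P/(n + δ)_P = 0.43/0.084 = 5.1190; s_H/(n + δ)_H = 0.43/0.092 = 4.6739.
Ratio = (5.1190/4.6739)^1.8868 = 1.0952^1.8868 ≈ 1.1872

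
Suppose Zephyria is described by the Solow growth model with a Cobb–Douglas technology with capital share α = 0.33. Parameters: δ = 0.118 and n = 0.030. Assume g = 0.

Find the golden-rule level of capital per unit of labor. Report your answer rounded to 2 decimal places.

k_gold ≈ 3.31

The golden rule sets f'(k) = n + δ, i.e. α·k^(α−1) = n + δ.
So k^(1−α) = α / (n + δ) = 0.33 / 0.148 = 2.2297.
k_gold = 2.2297^(1/0.67) ≈ 3.3096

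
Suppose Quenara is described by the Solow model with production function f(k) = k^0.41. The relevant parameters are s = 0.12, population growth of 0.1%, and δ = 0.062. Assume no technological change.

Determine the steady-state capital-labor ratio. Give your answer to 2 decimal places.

In steady state, investment equals break-even investment: s·k^α = (n + δ)·k.
Rearranging, k^(1−α) = s / (n + δ).
k^0.59 = 0.12 / (0.001 + 0.062) = 0.12 / 0.063 = 1.9048
k* = 1.9048^(1/0.59) ≈ 2.9807

k* ≈ 2.98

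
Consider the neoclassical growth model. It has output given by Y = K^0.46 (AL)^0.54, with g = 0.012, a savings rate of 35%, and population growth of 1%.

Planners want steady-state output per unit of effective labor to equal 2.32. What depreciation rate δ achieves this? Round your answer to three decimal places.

δ ≈ 0.108

Steady state requires s·f(k) = (n + g + δ)·k, i.e. s·k^α = (n + g + δ)·k.
Since y* = [s/(n + g + δ)]^(α/(1−α)), we have s/(n + g + δ) = (y*)^((1−α)/α) = 2.32^1.1739 = 2.6856.
Therefore n + g + δ = s / 2.6856 = 0.35 / 2.6856 = 0.1303, so δ = 0.1303 − 0.022 = 0.1083.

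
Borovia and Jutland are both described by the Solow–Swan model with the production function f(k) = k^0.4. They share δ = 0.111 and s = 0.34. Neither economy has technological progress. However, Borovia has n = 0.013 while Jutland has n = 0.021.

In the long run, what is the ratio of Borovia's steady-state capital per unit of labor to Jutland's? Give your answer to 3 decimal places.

Steady-state k* = [s/(n + δ)]^(1/(1−α)), so the ratio is [ (s_B/(n + δ)_B) / (s_J/(n + δ)_J) ]^1.6667.
s_B/(n + δ)_B = 0.34/0.124 = 2.7419; s_J/(n + δ)_J = 0.34/0.132 = 2.5758.
Ratio = (2.7419/2.5758)^1.6667 = 1.0645^1.6667 ≈ 1.1098

ratio ≈ 1.110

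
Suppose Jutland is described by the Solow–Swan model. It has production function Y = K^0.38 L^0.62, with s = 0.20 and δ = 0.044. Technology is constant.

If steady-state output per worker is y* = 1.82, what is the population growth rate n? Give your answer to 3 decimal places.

n ≈ 0.031

In steady state, investment equals break-even investment: s·k^α = (n + δ)·k.
Since y* = [s/(n + δ)]^(α/(1−α)), we have s/(n + δ) = (y*)^((1−α)/α) = 1.82^1.6316 = 2.6566.
Therefore n + δ = s / 2.6566 = 0.20 / 2.6566 = 0.0753, so n = 0.0753 − 0.044 = 0.0313.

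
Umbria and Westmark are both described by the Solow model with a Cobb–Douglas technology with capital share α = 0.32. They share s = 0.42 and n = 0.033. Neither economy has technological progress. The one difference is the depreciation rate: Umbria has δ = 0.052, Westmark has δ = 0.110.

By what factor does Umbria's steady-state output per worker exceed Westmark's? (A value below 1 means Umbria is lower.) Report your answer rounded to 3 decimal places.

y*_U / y*_W ≈ 1.277

Steady-state y* = [s/(n + δ)]^(α/(1−α)), so the ratio is [ (s_U/(n + δ)_U) / (s_W/(n + δ)_W) ]^0.4706.
s_U/(n + δ)_U = 0.42/0.085 = 4.9412; s_W/(n + δ)_W = 0.42/0.143 = 2.9371.
Ratio = (4.9412/2.9371)^0.4706 = 1.6823^0.4706 ≈ 1.2774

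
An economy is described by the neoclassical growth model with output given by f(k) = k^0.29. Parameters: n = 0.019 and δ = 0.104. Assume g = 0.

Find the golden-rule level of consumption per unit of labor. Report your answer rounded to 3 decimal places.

At the golden rule, f'(k) = n + δ, so α·k^(α−1) = n + δ and k_gold = (α/(n + δ))^(1/(1−α)).
k_gold = (0.29/0.123)^(1/0.71) = 2.3577^1.4085 ≈ 3.3470
c_gold = f(k_gold) − (n + δ)·k_gold = 1.4195 − 0.123×3.3470 ≈ 1.0078

c_gold ≈ 1.008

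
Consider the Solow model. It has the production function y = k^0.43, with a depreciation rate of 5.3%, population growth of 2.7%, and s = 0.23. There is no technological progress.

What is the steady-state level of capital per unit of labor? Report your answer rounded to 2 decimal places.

k* = 6.38

Steady state requires s·f(k) = (n + δ)·k, i.e. s·k^α = (n + δ)·k.
Dividing both sides by k: k^(1−α) = s / (n + δ).
k^0.57 = 0.23 / (0.027 + 0.053) = 0.23 / 0.080 = 2.8750
k* = 2.8750^(1/0.57) ≈ 6.3772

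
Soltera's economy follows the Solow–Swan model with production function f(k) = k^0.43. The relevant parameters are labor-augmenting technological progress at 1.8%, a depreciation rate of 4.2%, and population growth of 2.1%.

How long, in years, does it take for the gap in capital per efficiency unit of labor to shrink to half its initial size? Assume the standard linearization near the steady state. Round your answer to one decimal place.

half-life ≈ 15.0 years

Near the steady state the convergence rate is λ = (1 − α)(n + g + δ).
λ = (1 − 0.43) × 0.081 = 0.57 × 0.081 = 0.04617
Half-life = ln 2 / λ = 0.6931 / 0.04617 ≈ 15.01 years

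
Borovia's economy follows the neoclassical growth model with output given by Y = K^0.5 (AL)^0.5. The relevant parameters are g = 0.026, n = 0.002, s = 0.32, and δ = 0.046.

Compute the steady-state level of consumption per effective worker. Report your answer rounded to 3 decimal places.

At the steady state, Δk = 0, so s·k^α = (n + g + δ)·k.
Dividing both sides by k: k^(1−α) = s / (n + g + δ).
k^0.5 = 0.32 / (0.002 + 0.026 + 0.046) = 0.32 / 0.074 = 4.3243
k* = 4.3243^(1/0.5) ≈ 18.6996
y* = (k*)^α = 18.6996^0.5 ≈ 4.3243
c* = (1 − s)·y* = (1 − 0.32) × 4.3243 ≈ 2.9405

c* = 2.941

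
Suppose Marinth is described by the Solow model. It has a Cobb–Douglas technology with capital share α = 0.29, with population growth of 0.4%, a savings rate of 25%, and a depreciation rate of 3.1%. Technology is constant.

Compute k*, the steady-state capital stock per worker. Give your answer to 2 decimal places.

At the steady state, Δk = 0, so s·k^α = (n + δ)·k.
Dividing both sides by k: k^(1−α) = s / (n + δ).
k^0.71 = 0.25 / (0.004 + 0.031) = 0.25 / 0.035 = 7.1429
k* = 7.1429^(1/0.71) ≈ 15.9456

k* ≈ 15.95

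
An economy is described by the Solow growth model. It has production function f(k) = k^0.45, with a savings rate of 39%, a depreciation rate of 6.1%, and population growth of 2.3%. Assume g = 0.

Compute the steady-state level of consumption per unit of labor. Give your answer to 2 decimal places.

Steady state requires s·f(k) = (n + δ)·k, i.e. s·k^α = (n + δ)·k.
Rearranging, k^(1−α) = s / (n + δ).
k^0.55 = 0.39 / (0.023 + 0.061) = 0.39 / 0.084 = 4.6429
k* = 4.6429^(1/0.55) ≈ 16.3059
y* = (k*)^α = 16.3059^0.45 ≈ 3.5120
c* = (1 − s)·y* = (1 − 0.39) × 3.5120 ≈ 2.1423

c* ≈ 2.14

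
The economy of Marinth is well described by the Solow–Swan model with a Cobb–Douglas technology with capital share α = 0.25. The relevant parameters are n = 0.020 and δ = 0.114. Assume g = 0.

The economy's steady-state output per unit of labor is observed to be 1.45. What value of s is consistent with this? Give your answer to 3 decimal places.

s ≈ 0.409

At the steady state, Δk = 0, so s·k^α = (n + δ)·k.
Since y* = [s/(n + δ)]^(α/(1−α)), we have s/(n + δ) = (y*)^((1−α)/α) = 1.45^3 = 3.0486.
Therefore s = 3.0486 × (n + δ) = 3.0486 × 0.134 = 0.4085.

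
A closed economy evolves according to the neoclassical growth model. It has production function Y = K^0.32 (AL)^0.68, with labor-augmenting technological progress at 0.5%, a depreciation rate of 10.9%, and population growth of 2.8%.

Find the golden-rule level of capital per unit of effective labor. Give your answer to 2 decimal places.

The golden rule sets f'(k) = n + g + δ, i.e. α·k^(α−1) = n + g + δ.
So k^(1−α) = α / (n + g + δ) = 0.32 / 0.142 = 2.2535.
k_gold = 2.2535^(1/0.68) ≈ 3.3030

k_gold ≈ 3.30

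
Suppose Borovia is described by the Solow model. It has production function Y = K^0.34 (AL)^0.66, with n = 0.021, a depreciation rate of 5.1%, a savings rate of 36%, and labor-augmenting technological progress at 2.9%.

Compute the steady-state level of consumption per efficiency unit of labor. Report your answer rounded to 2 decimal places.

c* = 1.23

Steady state requires s·f(k) = (n + g + δ)·k, i.e. s·k^α = (n + g + δ)·k.
Dividing both sides by k: k^(1−α) = s / (n + g + δ).
k^0.66 = 0.36 / (0.021 + 0.029 + 0.051) = 0.36 / 0.101 = 3.5644
k* = 3.5644^(1/0.66) ≈ 6.8603
y* = (k*)^α = 6.8603^0.34 ≈ 1.9247
c* = (1 − s)·y* = (1 − 0.36) × 1.9247 ≈ 1.2318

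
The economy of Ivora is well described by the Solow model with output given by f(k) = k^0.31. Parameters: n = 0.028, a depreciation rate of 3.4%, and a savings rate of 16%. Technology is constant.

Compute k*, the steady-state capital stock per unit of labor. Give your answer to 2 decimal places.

k* ≈ 3.95

In steady state, investment equals break-even investment: s·k^α = (n + δ)·k.
Dividing both sides by k: k^(1−α) = s / (n + δ).
k^0.69 = 0.16 / (0.028 + 0.034) = 0.16 / 0.062 = 2.5806
k* = 2.5806^(1/0.69) ≈ 3.9509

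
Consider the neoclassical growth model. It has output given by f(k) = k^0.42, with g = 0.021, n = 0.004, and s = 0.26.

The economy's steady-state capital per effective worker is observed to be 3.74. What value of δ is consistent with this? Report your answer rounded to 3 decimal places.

Steady state requires s·f(k) = (n + g + δ)·k, i.e. s·k^α = (n + g + δ)·k.
So s / (n + g + δ) = (k*)^(1−α) = 3.74^0.58 = 2.1491.
Therefore n + g + δ = s / 2.1491 = 0.26 / 2.1491 = 0.1210, so δ = 0.1210 − 0.025 = 0.0960.

δ ≈ 0.096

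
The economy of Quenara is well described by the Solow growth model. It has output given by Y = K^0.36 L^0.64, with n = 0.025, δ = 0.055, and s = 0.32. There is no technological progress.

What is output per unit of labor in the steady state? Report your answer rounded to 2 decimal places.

In steady state, investment equals break-even investment: s·k^α = (n + δ)·k.
Rearranging, k^(1−α) = s / (n + δ).
k^0.64 = 0.32 / (0.025 + 0.055) = 0.32 / 0.080 = 4.0000
k* = 4.0000^(1/0.64) ≈ 8.7241
y* = (k*)^α = 8.7241^0.36 ≈ 2.1810

y* = 2.18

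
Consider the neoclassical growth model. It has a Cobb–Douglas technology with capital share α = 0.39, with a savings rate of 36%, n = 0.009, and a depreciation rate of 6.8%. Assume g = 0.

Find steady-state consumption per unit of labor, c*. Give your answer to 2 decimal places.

In steady state, investment equals break-even investment: s·k^α = (n + δ)·k.
Rearranging, k^(1−α) = s / (n + δ).
k^0.61 = 0.36 / (0.009 + 0.068) = 0.36 / 0.077 = 4.6753
k* = 4.6753^(1/0.61) ≈ 12.5328
y* = (k*)^α = 12.5328^0.39 ≈ 2.6806
c* = (1 − s)·y* = (1 − 0.36) × 2.6806 ≈ 1.7156

c* ≈ 1.72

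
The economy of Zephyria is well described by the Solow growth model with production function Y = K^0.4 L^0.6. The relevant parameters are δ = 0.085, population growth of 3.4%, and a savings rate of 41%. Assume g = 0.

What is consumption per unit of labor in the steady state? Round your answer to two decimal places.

At the steady state, Δk = 0, so s·k^α = (n + δ)·k.
Dividing both sides by k: k^(1−α) = s / (n + δ).
k^0.6 = 0.41 / (0.034 + 0.085) = 0.41 / 0.119 = 3.4454
k* = 3.4454^(1/0.6) ≈ 7.8596
y* = (k*)^α = 7.8596^0.4 ≈ 2.2812
c* = (1 − s)·y* = (1 − 0.41) × 2.2812 ≈ 1.3459

c* = 1.35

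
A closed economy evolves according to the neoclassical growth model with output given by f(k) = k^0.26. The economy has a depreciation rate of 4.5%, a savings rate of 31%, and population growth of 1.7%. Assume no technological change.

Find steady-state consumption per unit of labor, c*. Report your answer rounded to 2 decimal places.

Steady state requires s·f(k) = (n + δ)·k, i.e. s·k^α = (n + δ)·k.
Dividing both sides by k: k^(1−α) = s / (n + δ).
k^0.74 = 0.31 / (0.017 + 0.045) = 0.31 / 0.062 = 5.0000
k* = 5.0000^(1/0.74) ≈ 8.8014
y* = (k*)^α = 8.8014^0.26 ≈ 1.7603
c* = (1 − s)·y* = (1 − 0.31) × 1.7603 ≈ 1.2146

c* = 1.21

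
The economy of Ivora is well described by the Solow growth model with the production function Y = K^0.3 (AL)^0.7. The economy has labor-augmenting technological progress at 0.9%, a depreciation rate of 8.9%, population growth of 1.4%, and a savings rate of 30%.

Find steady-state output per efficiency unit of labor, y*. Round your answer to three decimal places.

y* ≈ 1.525

Steady state requires s·f(k) = (n + g + δ)·k, i.e. s·k^α = (n + g + δ)·k.
Rearranging, k^(1−α) = s / (n + g + δ).
k^0.7 = 0.30 / (0.014 + 0.009 + 0.089) = 0.30 / 0.112 = 2.6786
k* = 2.6786^(1/0.7) ≈ 4.0860
y* = (k*)^α = 4.0860^0.3 ≈ 1.5254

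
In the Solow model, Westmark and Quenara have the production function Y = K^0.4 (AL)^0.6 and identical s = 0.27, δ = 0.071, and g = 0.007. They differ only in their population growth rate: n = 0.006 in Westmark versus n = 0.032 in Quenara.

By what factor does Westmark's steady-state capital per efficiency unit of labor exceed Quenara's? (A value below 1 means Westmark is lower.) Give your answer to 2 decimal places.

Steady-state k* = [s/(n + g + δ)]^(1/(1−α)), so the ratio is [ (s_W/(n + g + δ)_W) / (s_Q/(n + g + δ)_Q) ]^1.6667.
s_W/(n + g + δ)_W = 0.27/0.084 = 3.2143; s_Q/(n + g + δ)_Q = 0.27/0.110 = 2.4545.
Ratio = (3.2143/2.4545)^1.6667 = 1.3096^1.6667 ≈ 1.5676

ratio ≈ 1.57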